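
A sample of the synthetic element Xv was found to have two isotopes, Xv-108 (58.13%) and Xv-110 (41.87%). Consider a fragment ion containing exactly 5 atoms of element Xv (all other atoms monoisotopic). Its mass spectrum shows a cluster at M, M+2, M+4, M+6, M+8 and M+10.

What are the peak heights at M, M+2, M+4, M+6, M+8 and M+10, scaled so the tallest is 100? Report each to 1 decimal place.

19.3 : 69.4 : 100.0 : 72.0 : 25.9 : 3.7

Each Xv atom is independently Xv-108 (p = 0.5813) or Xv-110 (q = 0.4187); the cluster is the binomial expansion (p + q)^5.
P(M) = 0.5813^5 = 0.066375
P(M+2) = 5 × 0.5813^4 × 0.4187^1 = 0.239042
P(M+4) = 10 × 0.5813^3 × 0.4187^2 = 0.344355
P(M+6) = 10 × 0.5813^2 × 0.4187^3 = 0.248033
P(M+8) = 5 × 0.5813^1 × 0.4187^4 = 0.089327
P(M+10) = 0.4187^5 = 0.012868
The M+4 peak is largest (0.344355); scaling to 100 gives 19.3 : 69.4 : 100.0 : 72.0 : 25.9 : 3.7.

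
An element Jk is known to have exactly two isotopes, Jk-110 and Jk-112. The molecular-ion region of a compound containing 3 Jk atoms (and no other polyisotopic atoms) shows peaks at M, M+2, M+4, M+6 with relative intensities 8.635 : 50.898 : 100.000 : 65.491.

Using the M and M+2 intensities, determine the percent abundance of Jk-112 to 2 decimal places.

If p is the fraction of Jk that is Jk-110, then I(M+2)/I(M) = [C(3,1)·p^2·(1−p)] / p^3 = 3·(1−p)/p = 50.898/8.635 = 5.8944
(1−p)/p = 5.8944/3 = 1.9648  ⇒  p = 1/(1 + 1.9648) = 0.3373
Jk-110: 33.73%, Jk-112: 66.27%.

66.27%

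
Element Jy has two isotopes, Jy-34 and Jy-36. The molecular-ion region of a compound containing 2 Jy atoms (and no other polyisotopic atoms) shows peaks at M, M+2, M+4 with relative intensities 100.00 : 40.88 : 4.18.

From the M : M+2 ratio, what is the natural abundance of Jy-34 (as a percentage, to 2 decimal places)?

83.03%

Write p for the Jy-34 fraction. I(M+2)/I(M) = [C(2,1)·p^1·(1−p)] / p^2 = 2·(1−p)/p = 40.88/100.00 = 0.4088
(1−p)/p = 0.4088/2 = 0.2044  ⇒  p = 1/(1 + 0.2044) = 0.8303
Jy-34: 83.03%, Jy-36: 16.97%.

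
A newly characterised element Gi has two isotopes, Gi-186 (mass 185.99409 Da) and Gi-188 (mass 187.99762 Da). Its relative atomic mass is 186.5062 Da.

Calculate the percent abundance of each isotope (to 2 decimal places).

Writing the weighted mean with unknown fraction x of Gi-186:
185.99409·x + 187.99762·(1 − x) = 186.5062
(185.99409 − 187.99762)·x = 186.5062 − 187.99762
x = -1.49142 / -2.00353 = 0.74440 → 74.44% Gi-186, 25.56% Gi-188.

Gi-186: 74.44%, Gi-188: 25.56%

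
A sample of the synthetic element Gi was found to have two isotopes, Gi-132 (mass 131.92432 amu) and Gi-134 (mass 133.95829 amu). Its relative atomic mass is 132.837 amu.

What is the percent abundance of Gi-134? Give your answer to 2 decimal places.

44.87%

With x = fraction of Gi-132 (so Gi-134 is 1 − x):
131.92432·x + 133.95829·(1 − x) = 132.837
(131.92432 − 133.95829)·x = 132.837 − 133.95829
x = -1.12129 / -2.03397 = 0.55128 → 55.13% Gi-132, 44.87% Gi-134.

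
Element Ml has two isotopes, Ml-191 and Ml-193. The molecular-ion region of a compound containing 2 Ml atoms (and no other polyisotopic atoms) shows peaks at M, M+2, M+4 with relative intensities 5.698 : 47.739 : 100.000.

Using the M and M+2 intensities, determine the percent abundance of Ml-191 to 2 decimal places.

19.27%

Write p for the Ml-191 fraction. I(M+2)/I(M) = [C(2,1)·p^1·(1−p)] / p^2 = 2·(1−p)/p = 47.739/5.698 = 8.3782
(1−p)/p = 8.3782/2 = 4.1891  ⇒  p = 1/(1 + 4.1891) = 0.1927
Ml-191: 19.27%, Ml-193: 80.73%.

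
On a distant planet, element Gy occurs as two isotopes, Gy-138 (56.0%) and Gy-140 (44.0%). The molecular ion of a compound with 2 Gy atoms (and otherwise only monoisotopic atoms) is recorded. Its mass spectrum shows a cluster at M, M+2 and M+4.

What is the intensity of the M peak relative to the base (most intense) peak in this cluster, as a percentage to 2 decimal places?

Term probabilities: M 0.3136, M+2 0.4928, M+4 0.1936. Base peak = M+2.
P(M+2) = C(2,1) × 0.560^1 × 0.440^1 = 2 × 0.5600 × 0.4400 = 0.492800 (base)
P(M) = C(2,0) × 0.560^2 × 0.440^0 = 1 × 0.3136 × 1.0000 = 0.313600
Relative intensity = 0.313600 / 0.492800 × 100 = 63.64

63.64%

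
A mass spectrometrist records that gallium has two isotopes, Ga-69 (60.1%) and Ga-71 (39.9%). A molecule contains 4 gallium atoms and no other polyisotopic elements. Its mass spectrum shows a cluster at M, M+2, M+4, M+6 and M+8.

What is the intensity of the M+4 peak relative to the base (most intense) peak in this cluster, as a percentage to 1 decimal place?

99.6%

(0.601 + 0.399)^4 gives M 0.1305, M+2 0.3465, M+4 0.3450, M+6 0.1527, M+8 0.0253; the largest is M+2.
P(M+2) = C(4,1) × 0.601^3 × 0.399^1 = 4 × 0.2170818 × 0.3990 = 0.346463 (base)
P(M+4) = C(4,2) × 0.601^2 × 0.399^2 = 6 × 0.361201 × 0.159201 = 0.345021
Relative intensity = 0.345021 / 0.346463 × 100 = 99.6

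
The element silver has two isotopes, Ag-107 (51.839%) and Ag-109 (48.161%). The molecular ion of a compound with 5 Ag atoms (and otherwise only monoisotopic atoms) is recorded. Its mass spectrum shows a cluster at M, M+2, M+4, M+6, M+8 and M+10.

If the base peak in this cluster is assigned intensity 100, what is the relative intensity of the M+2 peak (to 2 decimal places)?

Term probabilities: M 0.0374, M+2 0.1739, M+4 0.3231, M+6 0.3002, M+8 0.1394, M+10 0.0259. Base peak = M+4.
P(M+4) = C(5,2) × 0.51839^3 × 0.48161^2 = 10 × 0.13930601 × 0.23194819 = 0.323118 (base)
P(M+2) = C(5,1) × 0.51839^4 × 0.48161^1 = 5 × 0.07221484 × 0.48161 = 0.173897
Relative intensity = 0.173897 / 0.323118 × 100 = 53.82

53.82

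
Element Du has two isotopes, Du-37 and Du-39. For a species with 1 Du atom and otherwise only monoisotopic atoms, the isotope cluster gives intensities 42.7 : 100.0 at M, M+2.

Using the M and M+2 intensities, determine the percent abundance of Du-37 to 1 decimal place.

29.9%

If p is the fraction of Du that is Du-37, then I(M+2)/I(M) = [C(1,1)·p^0·(1−p)] / p^1 = 1·(1−p)/p = 100.0/42.7 = 2.3419
(1−p)/p = 2.3419/1 = 2.3419  ⇒  p = 1/(1 + 2.3419) = 0.2992
Du-37: 29.9%, Du-39: 70.1%.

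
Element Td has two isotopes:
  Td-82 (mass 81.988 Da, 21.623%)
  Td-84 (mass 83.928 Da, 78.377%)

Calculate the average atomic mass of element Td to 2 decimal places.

The abundance-weighted mean is 0.21623 × 81.988 + 0.78377 × 83.928
= 17.7283 + 65.7802 = 83.5085 Da

83.51 Da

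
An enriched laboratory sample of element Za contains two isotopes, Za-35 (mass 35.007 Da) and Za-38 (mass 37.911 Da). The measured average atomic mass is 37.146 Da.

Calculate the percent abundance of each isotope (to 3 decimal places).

Za-35: 26.343%, Za-38: 73.657%

Writing the weighted mean with unknown fraction x of Za-35:
35.007·x + 37.911·(1 − x) = 37.146
(35.007 − 37.911)·x = 37.146 − 37.911
x = -0.765 / -2.904 = 0.26343 → 26.343% Za-35, 73.657% Za-38.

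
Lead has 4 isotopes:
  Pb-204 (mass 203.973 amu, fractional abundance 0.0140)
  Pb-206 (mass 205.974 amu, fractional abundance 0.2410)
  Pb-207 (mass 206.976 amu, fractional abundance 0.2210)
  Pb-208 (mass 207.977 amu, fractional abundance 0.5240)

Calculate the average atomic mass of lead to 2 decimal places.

Ar = Σ fᵢ·mᵢ = 0.0140 × 203.973 + 0.2410 × 205.974 + 0.2210 × 206.976 + 0.5240 × 207.977
= 2.8556 + 49.6397 + 45.7417 + 108.9799 = 207.2169 amu

207.22 amu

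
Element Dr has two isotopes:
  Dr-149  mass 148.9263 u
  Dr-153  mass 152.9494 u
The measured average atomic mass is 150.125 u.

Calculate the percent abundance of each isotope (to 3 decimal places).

Dr-149: 70.205%, Dr-153: 29.795%

With x = fraction of Dr-149 (so Dr-153 is 1 − x):
148.9263·x + 152.9494·(1 − x) = 150.125
(148.9263 − 152.9494)·x = 150.125 − 152.9494
x = -2.8244 / -4.0231 = 0.70205 → 70.205% Dr-149, 29.795% Dr-153.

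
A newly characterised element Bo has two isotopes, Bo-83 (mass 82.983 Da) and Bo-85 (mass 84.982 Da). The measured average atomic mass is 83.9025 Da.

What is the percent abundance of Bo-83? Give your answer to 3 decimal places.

54.002%

With x = fraction of Bo-83 (so Bo-85 is 1 − x):
82.983·x + 84.982·(1 − x) = 83.9025
(82.983 − 84.982)·x = 83.9025 − 84.982
x = -1.0795 / -1.999 = 0.54002 → 54.002% Bo-83, 45.998% Bo-85.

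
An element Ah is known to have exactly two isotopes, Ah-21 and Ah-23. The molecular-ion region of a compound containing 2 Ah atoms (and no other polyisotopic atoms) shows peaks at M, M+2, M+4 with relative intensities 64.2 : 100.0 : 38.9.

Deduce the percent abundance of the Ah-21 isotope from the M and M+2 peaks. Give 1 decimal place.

Write p for the Ah-21 fraction. I(M+2)/I(M) = [C(2,1)·p^1·(1−p)] / p^2 = 2·(1−p)/p = 100.0/64.2 = 1.5576
(1−p)/p = 1.5576/2 = 0.7788  ⇒  p = 1/(1 + 0.7788) = 0.5622
Ah-21: 56.2%, Ah-23: 43.8%.

56.2%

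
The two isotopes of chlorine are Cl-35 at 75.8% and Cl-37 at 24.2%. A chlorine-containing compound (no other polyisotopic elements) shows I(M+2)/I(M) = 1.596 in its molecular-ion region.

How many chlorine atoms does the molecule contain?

The M+2/M ratio from n Cl atoms is n · q/p = n · 0.242/0.758.
n = 1.596 × 0.758/0.242 = 5.00 ≈ 5

5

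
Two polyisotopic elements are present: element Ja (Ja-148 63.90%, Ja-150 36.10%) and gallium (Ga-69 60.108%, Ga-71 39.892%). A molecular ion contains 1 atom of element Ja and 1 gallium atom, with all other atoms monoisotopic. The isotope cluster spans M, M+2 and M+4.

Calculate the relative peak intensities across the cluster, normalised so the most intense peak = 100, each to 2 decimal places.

81.39 : 100.00 : 30.52

Element Ja pattern (n=1): 0.6390 : 0.3610
Gallium pattern (n=1): 0.60108 : 0.39892
Convolve the two distributions (both contribute in 2-u steps):
  M: 0.6390×0.60108 = 0.384090
  M+2: 0.6390×0.39892 + 0.3610×0.60108 = 0.471900
  M+4: 0.3610×0.39892 = 0.144010
Scale to base peak (0.471900) = 100: 81.39 : 100.00 : 30.52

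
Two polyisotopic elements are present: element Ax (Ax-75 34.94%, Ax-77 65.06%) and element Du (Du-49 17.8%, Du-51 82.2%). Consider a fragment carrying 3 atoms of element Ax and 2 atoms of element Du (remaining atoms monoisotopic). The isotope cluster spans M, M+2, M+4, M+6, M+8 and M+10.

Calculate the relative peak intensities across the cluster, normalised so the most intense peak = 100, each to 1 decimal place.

Element Ax pattern (n=3): 0.04265488 : 0.23827645 : 0.44368247 : 0.2753862
Element Du pattern (n=2): 0.031684 : 0.292632 : 0.675684
Convolve the two distributions (both contribute in 2-u steps):
  M: 0.04265488×0.031684 = 0.001351
  M+2: 0.04265488×0.292632 + 0.23827645×0.031684 = 0.020032
  M+4: 0.04265488×0.675684 + 0.23827645×0.292632 + 0.44368247×0.031684 = 0.112606
  M+6: 0.23827645×0.675684 + 0.44368247×0.292632 + 0.2753862×0.031684 = 0.299561
  M+8: 0.44368247×0.675684 + 0.2753862×0.292632 = 0.380376
  M+10: 0.2753862×0.675684 = 0.186074
Scale to base peak (0.380376) = 100: 0.4 : 5.3 : 29.6 : 78.8 : 100.0 : 48.9

0.4 : 5.3 : 29.6 : 78.8 : 100.0 : 48.9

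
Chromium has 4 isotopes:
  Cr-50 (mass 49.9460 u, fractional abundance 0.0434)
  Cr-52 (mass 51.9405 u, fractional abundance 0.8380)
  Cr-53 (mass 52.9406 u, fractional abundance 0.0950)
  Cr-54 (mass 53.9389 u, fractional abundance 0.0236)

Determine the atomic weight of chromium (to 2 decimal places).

The abundance-weighted mean is 0.0434 × 49.9460 + 0.8380 × 51.9405 + 0.0950 × 52.9406 + 0.0236 × 53.9389
= 2.16766 + 43.52614 + 5.02936 + 1.27296 = 51.99612 u

52.00 u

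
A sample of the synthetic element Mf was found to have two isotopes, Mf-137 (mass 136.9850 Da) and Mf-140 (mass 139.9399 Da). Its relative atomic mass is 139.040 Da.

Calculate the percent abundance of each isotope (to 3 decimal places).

Let x be the fractional abundance of Mf-137; then Mf-140 has abundance 1 − x.
136.9850·x + 139.9399·(1 − x) = 139.040
(136.9850 − 139.9399)·x = 139.040 − 139.9399
x = -0.8999 / -2.9549 = 0.30454 → 30.454% Mf-137, 69.546% Mf-140.

Mf-137: 30.454%, Mf-140: 69.546%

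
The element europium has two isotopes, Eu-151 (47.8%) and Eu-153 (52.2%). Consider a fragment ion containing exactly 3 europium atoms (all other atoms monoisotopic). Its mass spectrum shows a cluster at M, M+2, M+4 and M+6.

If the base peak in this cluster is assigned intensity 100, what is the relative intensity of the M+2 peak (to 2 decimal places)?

Term probabilities: M 0.1092, M+2 0.3578, M+4 0.3907, M+6 0.1422. Base peak = M+4.
P(M+4) = C(3,2) × 0.478^1 × 0.522^2 = 3 × 0.4780 × 0.272484 = 0.390742 (base)
P(M+2) = C(3,1) × 0.478^2 × 0.522^1 = 3 × 0.228484 × 0.5220 = 0.357806
Relative intensity = 0.357806 / 0.390742 × 100 = 91.57

91.57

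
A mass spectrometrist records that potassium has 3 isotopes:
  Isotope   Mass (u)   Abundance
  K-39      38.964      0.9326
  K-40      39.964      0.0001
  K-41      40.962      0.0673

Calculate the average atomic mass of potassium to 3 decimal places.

Weight each isotope mass by its fractional abundance: 0.9326 × 38.964 + 0.0001 × 39.964 + 0.0673 × 40.962
= 36.3378 + 0.0040 + 2.7567 = 39.0985 u

39.099 u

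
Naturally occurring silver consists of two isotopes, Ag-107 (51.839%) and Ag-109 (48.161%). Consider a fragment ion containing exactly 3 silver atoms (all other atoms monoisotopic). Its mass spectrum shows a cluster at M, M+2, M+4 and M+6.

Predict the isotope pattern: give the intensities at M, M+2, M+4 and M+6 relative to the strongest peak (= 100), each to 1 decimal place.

The 3 Ag atoms are independent, so intensities follow the terms of (0.51839 + 0.48161)^3.
P(M) = 0.51839^3 = 0.139306
P(M+2) = 3 × 0.51839^2 × 0.48161^1 = 0.388267
P(M+4) = 3 × 0.51839^1 × 0.48161^2 = 0.360719
P(M+6) = 0.48161^3 = 0.111709
The M+2 peak is largest (0.388267); scaling to 100 gives 35.9 : 100.0 : 92.9 : 28.8.

35.9 : 100.0 : 92.9 : 28.8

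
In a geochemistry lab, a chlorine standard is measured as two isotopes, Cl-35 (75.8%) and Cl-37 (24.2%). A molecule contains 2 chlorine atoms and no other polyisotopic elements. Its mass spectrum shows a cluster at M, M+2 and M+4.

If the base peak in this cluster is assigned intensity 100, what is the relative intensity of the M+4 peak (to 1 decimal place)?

(0.758 + 0.242)^2 gives M 0.5746, M+2 0.3669, M+4 0.0586; the largest is M.
P(M) = C(2,0) × 0.758^2 × 0.242^0 = 1 × 0.574564 × 1.0000 = 0.574564 (base)
P(M+4) = C(2,2) × 0.758^0 × 0.242^2 = 1 × 1.0000 × 0.058564 = 0.058564
Relative intensity = 0.058564 / 0.574564 × 100 = 10.2

10.2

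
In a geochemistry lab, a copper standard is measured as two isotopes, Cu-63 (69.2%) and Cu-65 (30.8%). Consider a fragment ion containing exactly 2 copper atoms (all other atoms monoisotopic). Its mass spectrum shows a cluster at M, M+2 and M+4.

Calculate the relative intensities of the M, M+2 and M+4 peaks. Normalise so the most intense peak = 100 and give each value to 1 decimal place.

100.0 : 89.0 : 19.8

The 2 Cu atoms are independent, so intensities follow the terms of (0.692 + 0.308)^2.
P(M) = 0.692^2 = 0.478864
P(M+2) = 2 × 0.692^1 × 0.308^1 = 0.426272
P(M+4) = 0.308^2 = 0.094864
The M peak is largest (0.478864); scaling to 100 gives 100.0 : 89.0 : 19.8.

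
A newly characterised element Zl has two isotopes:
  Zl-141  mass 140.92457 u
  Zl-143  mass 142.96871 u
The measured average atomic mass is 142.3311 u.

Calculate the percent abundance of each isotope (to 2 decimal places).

Writing the weighted mean with unknown fraction x of Zl-141:
140.92457·x + 142.96871·(1 − x) = 142.3311
(140.92457 − 142.96871)·x = 142.3311 − 142.96871
x = -0.63761 / -2.04414 = 0.31192 → 31.19% Zl-141, 68.81% Zl-143.

Zl-141: 31.19%, Zl-143: 68.81%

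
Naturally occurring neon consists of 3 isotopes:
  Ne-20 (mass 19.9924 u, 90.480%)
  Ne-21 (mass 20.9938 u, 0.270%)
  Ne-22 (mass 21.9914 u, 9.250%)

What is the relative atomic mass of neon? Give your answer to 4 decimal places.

20.1800 u

The abundance-weighted mean is 0.90480 × 19.9924 + 0.00270 × 20.9938 + 0.09250 × 21.9914
= 18.08912 + 0.05668 + 2.03420 = 20.18000 u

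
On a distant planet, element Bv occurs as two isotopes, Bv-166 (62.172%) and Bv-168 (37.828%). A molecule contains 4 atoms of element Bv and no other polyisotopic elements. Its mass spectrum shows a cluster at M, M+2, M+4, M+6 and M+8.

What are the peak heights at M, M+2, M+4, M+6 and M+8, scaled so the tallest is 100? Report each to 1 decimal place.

Each Bv atom is independently Bv-166 (p = 0.62172) or Bv-168 (q = 0.37828); the cluster is the binomial expansion (p + q)^4.
P(M) = 0.62172^4 = 0.149410
P(M+2) = 4 × 0.62172^3 × 0.37828^1 = 0.363628
P(M+4) = 6 × 0.62172^2 × 0.37828^2 = 0.331870
P(M+6) = 4 × 0.62172^1 × 0.37828^3 = 0.134615
P(M+8) = 0.37828^4 = 0.020476
The M+2 peak is largest (0.363628); scaling to 100 gives 41.1 : 100.0 : 91.3 : 37.0 : 5.6.

41.1 : 100.0 : 91.3 : 37.0 : 5.6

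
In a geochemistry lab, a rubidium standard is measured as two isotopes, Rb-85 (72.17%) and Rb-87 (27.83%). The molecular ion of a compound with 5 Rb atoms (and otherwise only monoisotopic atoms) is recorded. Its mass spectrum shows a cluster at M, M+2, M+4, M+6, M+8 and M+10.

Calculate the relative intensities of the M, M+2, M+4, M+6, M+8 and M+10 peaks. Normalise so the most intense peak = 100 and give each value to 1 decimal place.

51.9 : 100.0 : 77.1 : 29.7 : 5.7 : 0.4

Expanding (0.7217 + 0.2783)^5:
P(M) = 0.7217^5 = 0.195787
P(M+2) = 5 × 0.7217^4 × 0.2783^1 = 0.377494
P(M+4) = 10 × 0.7217^3 × 0.2783^2 = 0.291136
P(M+6) = 10 × 0.7217^2 × 0.2783^3 = 0.112267
P(M+8) = 5 × 0.7217^1 × 0.2783^4 = 0.021646
P(M+10) = 0.2783^5 = 0.001669
The M+2 peak is largest (0.377494); scaling to 100 gives 51.9 : 100.0 : 77.1 : 29.7 : 5.7 : 0.4.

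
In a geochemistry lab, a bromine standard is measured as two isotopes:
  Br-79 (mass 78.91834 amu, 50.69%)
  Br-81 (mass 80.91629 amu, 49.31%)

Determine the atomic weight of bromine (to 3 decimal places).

Average mass = Σ (abundance × isotope mass) = 0.5069 × 78.91834 + 0.4931 × 80.91629
= 40.003707 + 39.899823 = 79.903530 amu

79.904 amu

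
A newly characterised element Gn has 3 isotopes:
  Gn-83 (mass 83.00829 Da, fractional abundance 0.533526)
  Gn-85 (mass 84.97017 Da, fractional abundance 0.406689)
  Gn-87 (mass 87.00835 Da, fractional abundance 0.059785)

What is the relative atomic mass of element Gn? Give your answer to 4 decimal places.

Ar = Σ fᵢ·mᵢ = 0.533526 × 83.00829 + 0.406689 × 84.97017 + 0.059785 × 87.00835
= 44.287081 + 34.556433 + 5.201794 = 84.045308 Da

84.0453 Da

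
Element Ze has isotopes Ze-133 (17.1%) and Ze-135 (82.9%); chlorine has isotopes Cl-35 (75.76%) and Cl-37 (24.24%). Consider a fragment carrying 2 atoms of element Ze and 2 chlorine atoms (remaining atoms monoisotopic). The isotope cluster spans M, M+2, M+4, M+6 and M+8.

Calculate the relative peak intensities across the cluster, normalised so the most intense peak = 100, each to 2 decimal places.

Element Ze pattern (n=2): 0.029241 : 0.283518 : 0.687241
Chlorine pattern (n=2): 0.57395776 : 0.36728448 : 0.05875776
Convolve the two distributions (both contribute in 2-u steps):
  M: 0.029241×0.57395776 = 0.016783
  M+2: 0.029241×0.36728448 + 0.283518×0.57395776 = 0.173467
  M+4: 0.029241×0.05875776 + 0.283518×0.36728448 + 0.687241×0.57395776 = 0.500297
  M+6: 0.283518×0.05875776 + 0.687241×0.36728448 = 0.269072
  M+8: 0.687241×0.05875776 = 0.040381
Scale to base peak (0.500297) = 100: 3.35 : 34.67 : 100.00 : 53.78 : 8.07

3.35 : 34.67 : 100.00 : 53.78 : 8.07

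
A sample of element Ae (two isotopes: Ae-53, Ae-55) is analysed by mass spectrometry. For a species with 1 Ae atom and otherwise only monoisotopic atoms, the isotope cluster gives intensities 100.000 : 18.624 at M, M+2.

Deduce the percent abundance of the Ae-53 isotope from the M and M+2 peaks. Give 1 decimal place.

Let p = fractional abundance of Ae-53. I(M+2)/I(M) = [C(1,1)·p^0·(1−p)] / p^1 = 1·(1−p)/p = 18.624/100.000 = 0.1862
(1−p)/p = 0.1862/1 = 0.1862  ⇒  p = 1/(1 + 0.1862) = 0.8430
Ae-53: 84.3%, Ae-55: 15.7%.

84.3%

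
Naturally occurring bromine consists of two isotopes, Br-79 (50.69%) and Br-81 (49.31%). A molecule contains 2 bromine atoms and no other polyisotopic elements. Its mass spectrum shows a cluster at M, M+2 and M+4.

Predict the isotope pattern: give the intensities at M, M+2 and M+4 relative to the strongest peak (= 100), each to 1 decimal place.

Each Br atom is independently Br-79 (p = 0.5069) or Br-81 (q = 0.4931); the cluster is the binomial expansion (p + q)^2.
P(M) = 0.5069^2 = 0.256948
P(M+2) = 2 × 0.5069^1 × 0.4931^1 = 0.499905
P(M+4) = 0.4931^2 = 0.243148
The M+2 peak is largest (0.499905); scaling to 100 gives 51.4 : 100.0 : 48.6.

51.4 : 100.0 : 48.6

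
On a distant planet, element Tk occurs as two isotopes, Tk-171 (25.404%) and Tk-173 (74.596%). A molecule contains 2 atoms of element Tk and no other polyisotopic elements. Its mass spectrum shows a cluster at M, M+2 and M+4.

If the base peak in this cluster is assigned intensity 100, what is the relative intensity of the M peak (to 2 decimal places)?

11.60

(0.25404 + 0.74596)^2 gives M 0.0645, M+2 0.3790, M+4 0.5565; the largest is M+4.
P(M+4) = C(2,2) × 0.25404^0 × 0.74596^2 = 1 × 1.0000 × 0.55645632 = 0.556456 (base)
P(M) = C(2,0) × 0.25404^2 × 0.74596^0 = 1 × 0.06453632 × 1.0000 = 0.064536
Relative intensity = 0.064536 / 0.556456 × 100 = 11.60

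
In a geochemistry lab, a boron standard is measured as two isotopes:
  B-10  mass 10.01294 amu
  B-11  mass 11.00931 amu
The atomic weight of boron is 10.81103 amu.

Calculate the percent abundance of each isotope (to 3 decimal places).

Writing the weighted mean with unknown fraction x of B-10:
10.01294·x + 11.00931·(1 − x) = 10.81103
(10.01294 − 11.00931)·x = 10.81103 − 11.00931
x = -0.19828 / -0.99637 = 0.19900 → 19.900% B-10, 80.100% B-11.

B-10: 19.900%, B-11: 80.100%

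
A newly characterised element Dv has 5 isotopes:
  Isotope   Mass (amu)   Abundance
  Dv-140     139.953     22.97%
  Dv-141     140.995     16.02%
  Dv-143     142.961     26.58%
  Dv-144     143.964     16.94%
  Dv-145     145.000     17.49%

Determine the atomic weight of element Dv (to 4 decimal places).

142.4816 amu

Weight each isotope mass by its fractional abundance: 0.2297 × 139.953 + 0.1602 × 140.995 + 0.2658 × 142.961 + 0.1694 × 143.964 + 0.1749 × 145.000
= 32.14720 + 22.58740 + 37.99903 + 24.38750 + 25.36050 = 142.48163 amu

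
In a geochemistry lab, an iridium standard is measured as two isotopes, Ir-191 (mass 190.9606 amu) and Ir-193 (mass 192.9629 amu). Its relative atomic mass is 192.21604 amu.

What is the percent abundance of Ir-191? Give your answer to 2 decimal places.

Writing the weighted mean with unknown fraction x of Ir-191:
190.9606·x + 192.9629·(1 − x) = 192.21604
(190.9606 − 192.9629)·x = 192.21604 − 192.9629
x = -0.74686 / -2.0023 = 0.37300 → 37.30% Ir-191, 62.70% Ir-193.

37.30%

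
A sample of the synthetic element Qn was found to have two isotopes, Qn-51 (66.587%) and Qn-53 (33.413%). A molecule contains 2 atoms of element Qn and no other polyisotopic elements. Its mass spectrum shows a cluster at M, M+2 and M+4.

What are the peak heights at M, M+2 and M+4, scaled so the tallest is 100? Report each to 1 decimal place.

99.6 : 100.0 : 25.1

The 2 Qn atoms are independent, so intensities follow the terms of (0.66587 + 0.33413)^2.
P(M) = 0.66587^2 = 0.443383
P(M+2) = 2 × 0.66587^1 × 0.33413^1 = 0.444974
P(M+4) = 0.33413^2 = 0.111643
The M+2 peak is largest (0.444974); scaling to 100 gives 99.6 : 100.0 : 25.1.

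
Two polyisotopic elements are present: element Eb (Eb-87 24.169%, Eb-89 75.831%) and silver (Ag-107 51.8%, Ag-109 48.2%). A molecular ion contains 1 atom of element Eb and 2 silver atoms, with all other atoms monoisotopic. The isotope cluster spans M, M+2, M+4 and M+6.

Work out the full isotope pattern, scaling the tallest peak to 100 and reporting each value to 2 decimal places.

Element Eb pattern (n=1): 0.24169 : 0.75831
Silver pattern (n=2): 0.268324 : 0.499352 : 0.232324
Convolve the two distributions (both contribute in 2-u steps):
  M: 0.24169×0.268324 = 0.064851
  M+2: 0.24169×0.499352 + 0.75831×0.268324 = 0.324161
  M+4: 0.24169×0.232324 + 0.75831×0.499352 = 0.434814
  M+6: 0.75831×0.232324 = 0.176174
Scale to base peak (0.434814) = 100: 14.91 : 74.55 : 100.00 : 40.52

14.91 : 74.55 : 100.00 : 40.52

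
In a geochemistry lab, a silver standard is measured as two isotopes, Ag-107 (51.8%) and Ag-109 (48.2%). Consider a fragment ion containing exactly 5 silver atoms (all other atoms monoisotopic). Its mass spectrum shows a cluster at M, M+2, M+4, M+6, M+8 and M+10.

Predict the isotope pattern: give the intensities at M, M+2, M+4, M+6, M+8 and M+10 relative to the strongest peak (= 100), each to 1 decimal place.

11.5 : 53.7 : 100.0 : 93.1 : 43.3 : 8.1

The 5 Ag atoms are independent, so intensities follow the terms of (0.518 + 0.482)^5.
P(M) = 0.518^5 = 0.037295
P(M+2) = 5 × 0.518^4 × 0.482^1 = 0.173515
P(M+4) = 10 × 0.518^3 × 0.482^2 = 0.322911
P(M+6) = 10 × 0.518^2 × 0.482^3 = 0.300470
P(M+8) = 5 × 0.518^1 × 0.482^4 = 0.139794
P(M+10) = 0.482^5 = 0.026016
The M+4 peak is largest (0.322911); scaling to 100 gives 11.5 : 53.7 : 100.0 : 93.1 : 43.3 : 8.1.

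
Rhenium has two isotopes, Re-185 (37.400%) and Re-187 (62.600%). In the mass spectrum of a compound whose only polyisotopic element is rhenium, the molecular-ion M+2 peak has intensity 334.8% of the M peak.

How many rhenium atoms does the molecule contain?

2

With n Re atoms, P(M+2)/P(M) = C(n,1)·p^(n−1)q / p^n = n·q/p = n · 0.62600/0.37400.
n = 3.348 × 0.37400/0.62600 = 2.00 ≈ 2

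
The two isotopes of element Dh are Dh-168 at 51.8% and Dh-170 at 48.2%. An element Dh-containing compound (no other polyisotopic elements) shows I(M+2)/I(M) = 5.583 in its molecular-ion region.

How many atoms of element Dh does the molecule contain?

The M+2/M ratio from n Dh atoms is n · q/p = n · 0.482/0.518.
n = 5.583 × 0.518/0.482 = 6.00 ≈ 6

6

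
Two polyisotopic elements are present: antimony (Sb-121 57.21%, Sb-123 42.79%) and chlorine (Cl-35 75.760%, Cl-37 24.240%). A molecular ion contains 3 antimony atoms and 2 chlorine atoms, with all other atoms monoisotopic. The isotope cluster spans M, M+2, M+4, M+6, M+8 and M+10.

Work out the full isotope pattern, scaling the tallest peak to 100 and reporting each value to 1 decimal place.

Antimony pattern (n=3): 0.18724742 : 0.42015297 : 0.3142518 : 0.07834781
Chlorine pattern (n=2): 0.57395776 : 0.36728448 : 0.05875776
Convolve the two distributions (both contribute in 2-u steps):
  M: 0.18724742×0.57395776 = 0.107472
  M+2: 0.18724742×0.36728448 + 0.42015297×0.57395776 = 0.309923
  M+4: 0.18724742×0.05875776 + 0.42015297×0.36728448 + 0.3142518×0.57395776 = 0.345685
  M+6: 0.42015297×0.05875776 + 0.3142518×0.36728448 + 0.07834781×0.57395776 = 0.185075
  M+8: 0.3142518×0.05875776 + 0.07834781×0.36728448 = 0.047241
  M+10: 0.07834781×0.05875776 = 0.004604
Scale to base peak (0.345685) = 100: 31.1 : 89.7 : 100.0 : 53.5 : 13.7 : 1.3

31.1 : 89.7 : 100.0 : 53.5 : 13.7 : 1.3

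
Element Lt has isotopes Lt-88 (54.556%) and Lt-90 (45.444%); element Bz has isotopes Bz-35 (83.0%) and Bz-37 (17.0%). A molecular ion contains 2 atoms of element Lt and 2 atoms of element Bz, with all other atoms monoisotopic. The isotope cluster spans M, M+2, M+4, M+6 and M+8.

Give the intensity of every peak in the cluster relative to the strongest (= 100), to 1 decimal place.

Element Lt pattern (n=2): 0.29763571 : 0.49584857 : 0.20651571
Element Bz pattern (n=2): 0.6889 : 0.2822 : 0.0289
Convolve the two distributions (both contribute in 2-u steps):
  M: 0.29763571×0.6889 = 0.205041
  M+2: 0.29763571×0.2822 + 0.49584857×0.6889 = 0.425583
  M+4: 0.29763571×0.0289 + 0.49584857×0.2822 + 0.20651571×0.6889 = 0.290799
  M+6: 0.49584857×0.0289 + 0.20651571×0.2822 = 0.072609
  M+8: 0.20651571×0.0289 = 0.005968
Scale to base peak (0.425583) = 100: 48.2 : 100.0 : 68.3 : 17.1 : 1.4

48.2 : 100.0 : 68.3 : 17.1 : 1.4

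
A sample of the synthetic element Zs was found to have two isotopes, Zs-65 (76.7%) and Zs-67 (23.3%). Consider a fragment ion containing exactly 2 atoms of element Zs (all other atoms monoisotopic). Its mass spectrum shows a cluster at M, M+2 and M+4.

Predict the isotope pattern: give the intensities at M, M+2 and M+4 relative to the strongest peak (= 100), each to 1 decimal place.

100.0 : 60.8 : 9.2

Expanding (0.767 + 0.233)^2:
P(M) = 0.767^2 = 0.588289
P(M+2) = 2 × 0.767^1 × 0.233^1 = 0.357422
P(M+4) = 0.233^2 = 0.054289
The M peak is largest (0.588289); scaling to 100 gives 100.0 : 60.8 : 9.2.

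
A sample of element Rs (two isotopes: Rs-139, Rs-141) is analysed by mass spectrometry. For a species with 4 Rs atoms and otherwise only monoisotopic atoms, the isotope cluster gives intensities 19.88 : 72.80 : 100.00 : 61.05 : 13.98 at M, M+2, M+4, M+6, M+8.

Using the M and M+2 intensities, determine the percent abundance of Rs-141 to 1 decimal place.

Let p = fractional abundance of Rs-139. I(M+2)/I(M) = [C(4,1)·p^3·(1−p)] / p^4 = 4·(1−p)/p = 72.80/19.88 = 3.6620
(1−p)/p = 3.6620/4 = 0.9155  ⇒  p = 1/(1 + 0.9155) = 0.5221
Rs-139: 52.2%, Rs-141: 47.8%.

47.8%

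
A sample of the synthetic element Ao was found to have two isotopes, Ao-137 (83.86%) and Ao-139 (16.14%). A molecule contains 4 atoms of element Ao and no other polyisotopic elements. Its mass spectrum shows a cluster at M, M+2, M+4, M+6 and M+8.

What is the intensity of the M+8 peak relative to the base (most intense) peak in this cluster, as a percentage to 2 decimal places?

Term probabilities: M 0.4946, M+2 0.3807, M+4 0.1099, M+6 0.0141, M+8 0.0007. Base peak = M.
P(M) = C(4,0) × 0.8386^4 × 0.1614^0 = 1 × 0.49456051 × 1.0000 = 0.494561 (base)
P(M+8) = C(4,4) × 0.8386^0 × 0.1614^4 = 1 × 1.0000 × 0.0006786 = 0.000679
Relative intensity = 0.000679 / 0.494561 × 100 = 0.14

0.14%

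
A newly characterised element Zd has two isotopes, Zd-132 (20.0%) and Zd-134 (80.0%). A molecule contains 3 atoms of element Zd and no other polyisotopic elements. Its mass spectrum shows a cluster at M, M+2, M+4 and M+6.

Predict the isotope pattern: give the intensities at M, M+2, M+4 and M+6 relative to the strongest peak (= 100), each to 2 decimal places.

The 3 Zd atoms are independent, so intensities follow the terms of (0.200 + 0.800)^3.
P(M) = 0.200^3 = 0.008000
P(M+2) = 3 × 0.200^2 × 0.800^1 = 0.096000
P(M+4) = 3 × 0.200^1 × 0.800^2 = 0.384000
P(M+6) = 0.800^3 = 0.512000
The M+6 peak is largest (0.512000); scaling to 100 gives 1.56 : 18.75 : 75.00 : 100.00.

1.56 : 18.75 : 75.00 : 100.00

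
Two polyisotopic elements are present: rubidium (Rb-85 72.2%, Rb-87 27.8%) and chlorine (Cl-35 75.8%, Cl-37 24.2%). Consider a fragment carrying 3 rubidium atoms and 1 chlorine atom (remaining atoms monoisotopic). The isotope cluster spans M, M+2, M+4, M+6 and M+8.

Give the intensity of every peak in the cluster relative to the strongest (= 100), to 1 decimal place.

Rubidium pattern (n=3): 0.37636705 : 0.43475086 : 0.16739714 : 0.02148495
Chlorine pattern (n=1): 0.7580 : 0.2420
Convolve the two distributions (both contribute in 2-u steps):
  M: 0.37636705×0.7580 = 0.285286
  M+2: 0.37636705×0.2420 + 0.43475086×0.7580 = 0.420622
  M+4: 0.43475086×0.2420 + 0.16739714×0.7580 = 0.232097
  M+6: 0.16739714×0.2420 + 0.02148495×0.7580 = 0.056796
  M+8: 0.02148495×0.2420 = 0.005199
Scale to base peak (0.420622) = 100: 67.8 : 100.0 : 55.2 : 13.5 : 1.2

67.8 : 100.0 : 55.2 : 13.5 : 1.2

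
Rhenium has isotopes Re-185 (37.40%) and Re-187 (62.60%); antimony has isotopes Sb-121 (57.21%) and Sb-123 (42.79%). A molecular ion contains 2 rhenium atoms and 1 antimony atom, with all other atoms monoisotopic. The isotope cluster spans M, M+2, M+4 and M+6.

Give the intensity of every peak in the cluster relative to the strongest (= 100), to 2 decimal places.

Rhenium pattern (n=2): 0.139876 : 0.468248 : 0.391876
Antimony pattern (n=1): 0.5721 : 0.4279
Convolve the two distributions (both contribute in 2-u steps):
  M: 0.139876×0.5721 = 0.080023
  M+2: 0.139876×0.4279 + 0.468248×0.5721 = 0.327738
  M+4: 0.468248×0.4279 + 0.391876×0.5721 = 0.424556
  M+6: 0.391876×0.4279 = 0.167684
Scale to base peak (0.424556) = 100: 18.85 : 77.20 : 100.00 : 39.50

18.85 : 77.20 : 100.00 : 39.50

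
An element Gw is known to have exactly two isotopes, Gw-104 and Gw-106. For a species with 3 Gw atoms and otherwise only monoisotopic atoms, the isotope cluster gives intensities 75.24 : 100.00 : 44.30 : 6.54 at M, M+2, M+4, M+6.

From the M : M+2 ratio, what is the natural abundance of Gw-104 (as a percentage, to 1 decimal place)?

69.3%

Let p = fractional abundance of Gw-104. I(M+2)/I(M) = [C(3,1)·p^2·(1−p)] / p^3 = 3·(1−p)/p = 100.00/75.24 = 1.3291
(1−p)/p = 1.3291/3 = 0.4430  ⇒  p = 1/(1 + 0.4430) = 0.6930
Gw-104: 69.3%, Gw-106: 30.7%.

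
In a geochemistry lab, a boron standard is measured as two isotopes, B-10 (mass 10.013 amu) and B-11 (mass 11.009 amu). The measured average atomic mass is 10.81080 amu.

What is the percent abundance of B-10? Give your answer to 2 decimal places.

With x = fraction of B-10 (so B-11 is 1 − x):
10.013·x + 11.009·(1 − x) = 10.81080
(10.013 − 11.009)·x = 10.81080 − 11.009
x = -0.19820 / -0.996 = 0.19900 → 19.90% B-10, 80.10% B-11.

19.90%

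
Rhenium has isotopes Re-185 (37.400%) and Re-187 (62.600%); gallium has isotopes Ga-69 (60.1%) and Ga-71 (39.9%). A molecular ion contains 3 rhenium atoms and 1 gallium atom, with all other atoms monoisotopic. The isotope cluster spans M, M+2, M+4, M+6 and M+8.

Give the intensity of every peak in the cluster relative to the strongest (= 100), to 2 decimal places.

Rhenium pattern (n=3): 0.05231362 : 0.26268713 : 0.43968487 : 0.24531438
Gallium pattern (n=1): 0.6010 : 0.3990
Convolve the two distributions (both contribute in 2-u steps):
  M: 0.05231362×0.6010 = 0.031440
  M+2: 0.05231362×0.3990 + 0.26268713×0.6010 = 0.178748
  M+4: 0.26268713×0.3990 + 0.43968487×0.6010 = 0.369063
  M+6: 0.43968487×0.3990 + 0.24531438×0.6010 = 0.322868
  M+8: 0.24531438×0.3990 = 0.097880
Scale to base peak (0.369063) = 100: 8.52 : 48.43 : 100.00 : 87.48 : 26.52

8.52 : 48.43 : 100.00 : 87.48 : 26.52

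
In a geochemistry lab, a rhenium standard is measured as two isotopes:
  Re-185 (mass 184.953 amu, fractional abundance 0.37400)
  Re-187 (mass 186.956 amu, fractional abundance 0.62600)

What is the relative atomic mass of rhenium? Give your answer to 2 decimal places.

Ar = Σ fᵢ·mᵢ = 0.37400 × 184.953 + 0.62600 × 186.956
= 69.1724 + 117.0345 = 186.2069 amu

186.21 amu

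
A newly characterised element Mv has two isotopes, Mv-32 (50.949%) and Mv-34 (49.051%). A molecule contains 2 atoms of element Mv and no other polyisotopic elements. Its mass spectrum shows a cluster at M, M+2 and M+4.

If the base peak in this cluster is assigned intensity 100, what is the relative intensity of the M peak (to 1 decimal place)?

(0.50949 + 0.49051)^2 gives M 0.2596, M+2 0.4998, M+4 0.2406; the largest is M+2.
P(M+2) = C(2,1) × 0.50949^1 × 0.49051^1 = 2 × 0.50949 × 0.49051 = 0.499820 (base)
P(M) = C(2,0) × 0.50949^2 × 0.49051^0 = 1 × 0.25958006 × 1.0000 = 0.259580
Relative intensity = 0.259580 / 0.499820 × 100 = 51.9

51.9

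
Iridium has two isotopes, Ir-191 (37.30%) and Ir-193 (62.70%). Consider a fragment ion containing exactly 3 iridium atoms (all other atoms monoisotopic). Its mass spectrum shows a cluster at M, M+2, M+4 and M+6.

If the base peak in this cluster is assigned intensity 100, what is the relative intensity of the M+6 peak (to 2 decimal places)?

56.03

(0.3730 + 0.6270)^3 gives M 0.0519, M+2 0.2617, M+4 0.4399, M+6 0.2465; the largest is M+4.
P(M+4) = C(3,2) × 0.3730^1 × 0.6270^2 = 3 × 0.3730 × 0.393129 = 0.439911 (base)
P(M+6) = C(3,3) × 0.3730^0 × 0.6270^3 = 1 × 1.0000 × 0.24649188 = 0.246492
Relative intensity = 0.246492 / 0.439911 × 100 = 56.03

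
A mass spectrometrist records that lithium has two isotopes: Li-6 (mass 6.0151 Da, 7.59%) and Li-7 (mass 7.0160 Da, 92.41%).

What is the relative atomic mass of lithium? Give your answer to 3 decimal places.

6.940 Da

Average mass = Σ (abundance × isotope mass) = 0.0759 × 6.0151 + 0.9241 × 7.0160
= 0.45655 + 6.48349 = 6.94004 Da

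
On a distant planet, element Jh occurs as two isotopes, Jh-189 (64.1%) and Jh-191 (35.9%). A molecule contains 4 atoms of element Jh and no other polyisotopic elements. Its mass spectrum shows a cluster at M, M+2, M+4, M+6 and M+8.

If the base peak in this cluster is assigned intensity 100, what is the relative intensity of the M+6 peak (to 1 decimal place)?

Binomial terms of (0.641 + 0.359)^4: M 0.1688, M+2 0.3782, M+4 0.3177, M+6 0.1186, M+8 0.0166 → M+2 is the base peak.
P(M+2) = C(4,1) × 0.641^3 × 0.359^1 = 4 × 0.26337472 × 0.3590 = 0.378206 (base)
P(M+6) = C(4,3) × 0.641^1 × 0.359^3 = 4 × 0.6410 × 0.04626828 = 0.118632
Relative intensity = 0.118632 / 0.378206 × 100 = 31.4

31.4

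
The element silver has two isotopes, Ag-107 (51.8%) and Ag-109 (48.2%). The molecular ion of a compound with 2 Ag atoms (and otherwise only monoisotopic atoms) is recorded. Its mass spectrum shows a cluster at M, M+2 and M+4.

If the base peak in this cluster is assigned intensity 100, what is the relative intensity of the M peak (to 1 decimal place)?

Binomial terms of (0.518 + 0.482)^2: M 0.2683, M+2 0.4994, M+4 0.2323 → M+2 is the base peak.
P(M+2) = C(2,1) × 0.518^1 × 0.482^1 = 2 × 0.5180 × 0.4820 = 0.499352 (base)
P(M) = C(2,0) × 0.518^2 × 0.482^0 = 1 × 0.268324 × 1.0000 = 0.268324
Relative intensity = 0.268324 / 0.499352 × 100 = 53.7

53.7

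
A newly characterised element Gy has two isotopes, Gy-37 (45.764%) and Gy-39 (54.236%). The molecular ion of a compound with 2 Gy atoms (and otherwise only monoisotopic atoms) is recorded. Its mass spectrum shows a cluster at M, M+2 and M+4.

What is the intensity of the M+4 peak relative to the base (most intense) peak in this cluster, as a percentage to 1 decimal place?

59.3%

Binomial terms of (0.45764 + 0.54236)^2: M 0.2094, M+2 0.4964, M+4 0.2942 → M+2 is the base peak.
P(M+2) = C(2,1) × 0.45764^1 × 0.54236^1 = 2 × 0.45764 × 0.54236 = 0.496411 (base)
P(M+4) = C(2,2) × 0.45764^0 × 0.54236^2 = 1 × 1.0000 × 0.29415437 = 0.294154
Relative intensity = 0.294154 / 0.496411 × 100 = 59.3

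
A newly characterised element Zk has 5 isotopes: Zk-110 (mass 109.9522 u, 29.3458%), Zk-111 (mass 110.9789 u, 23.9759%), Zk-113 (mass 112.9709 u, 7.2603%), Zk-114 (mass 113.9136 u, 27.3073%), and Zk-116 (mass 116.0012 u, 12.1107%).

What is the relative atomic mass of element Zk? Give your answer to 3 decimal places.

112.232 u

Weight each isotope mass by its fractional abundance: 0.293458 × 109.9522 + 0.239759 × 110.9789 + 0.072603 × 112.9709 + 0.273073 × 113.9136 + 0.121107 × 116.0012
= 32.26635 + 26.60819 + 8.20203 + 31.10673 + 14.04856 = 112.23186 u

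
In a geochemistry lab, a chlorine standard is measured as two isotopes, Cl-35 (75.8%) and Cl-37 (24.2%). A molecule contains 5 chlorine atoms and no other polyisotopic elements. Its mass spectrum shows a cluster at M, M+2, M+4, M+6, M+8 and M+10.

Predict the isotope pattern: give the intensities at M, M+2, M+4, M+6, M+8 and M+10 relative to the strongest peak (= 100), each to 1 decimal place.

62.6 : 100.0 : 63.9 : 20.4 : 3.3 : 0.2

Each Cl atom is independently Cl-35 (p = 0.758) or Cl-37 (q = 0.242); the cluster is the binomial expansion (p + q)^5.
P(M) = 0.758^5 = 0.250234
P(M+2) = 5 × 0.758^4 × 0.242^1 = 0.399450
P(M+4) = 10 × 0.758^3 × 0.242^2 = 0.255058
P(M+6) = 10 × 0.758^2 × 0.242^3 = 0.081430
P(M+8) = 5 × 0.758^1 × 0.242^4 = 0.012999
P(M+10) = 0.242^5 = 0.000830
The M+2 peak is largest (0.399450); scaling to 100 gives 62.6 : 100.0 : 63.9 : 20.4 : 3.3 : 0.2.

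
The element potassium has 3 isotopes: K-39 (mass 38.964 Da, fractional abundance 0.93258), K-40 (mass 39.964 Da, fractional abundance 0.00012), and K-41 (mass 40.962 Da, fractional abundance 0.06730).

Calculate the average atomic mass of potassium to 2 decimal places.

Ar = Σ fᵢ·mᵢ = 0.93258 × 38.964 + 0.00012 × 39.964 + 0.06730 × 40.962
= 36.3370 + 0.0048 + 2.7567 = 39.0985 Da

39.10 Da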